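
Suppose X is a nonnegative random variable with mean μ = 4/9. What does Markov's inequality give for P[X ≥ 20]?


μ = E[X] = 4/9, a = 20.
Markov: P[X ≥ 20] ≤ μ/a = (4/9)/20 = 1/45.
Numerically: ≈ 0.022222.
(Since a = 20 > μ = 0.444444, the bound 1/45 is < 1 and informative.)

P[X ≥ 20] ≤ 1/45 ≈ 0.022222.


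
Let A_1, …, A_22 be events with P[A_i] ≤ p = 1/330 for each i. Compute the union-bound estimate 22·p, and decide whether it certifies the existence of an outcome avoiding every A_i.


Union bound: P[∪_{i=1}^{22} A_i] ≤ Σ_i P[A_i] ≤ 22·p = 22·(1/330) = 1/15.
Numerically: 1/15 ≈ 0.066667.
Is 1/15 < 1? YES.
Since P[∪ A_i] ≤ 1/15 < 1, the complement has P[∩ A_i^c] ≥ 1 − 1/15 = 14/15 > 0, so some outcome avoids every A_i.

22·p = 1/15 ≈ 0.066667; existence CERTIFIED by the union bound.


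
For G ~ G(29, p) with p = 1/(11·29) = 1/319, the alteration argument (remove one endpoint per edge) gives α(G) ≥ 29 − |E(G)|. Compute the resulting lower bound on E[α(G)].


E[|E(G)|] = C(29, 2)·p = 406 · (1/319) = 14/11.
E[α(G)] ≥ n − E[|E(G)|] = 29 − 14/11 = 305/11.
Numerically: ≈ 27.727273.
(This is only a lower bound; the true E[α(G)] may be larger.)

E[α(G)] ≥ 305/11 ≈ 27.727273.


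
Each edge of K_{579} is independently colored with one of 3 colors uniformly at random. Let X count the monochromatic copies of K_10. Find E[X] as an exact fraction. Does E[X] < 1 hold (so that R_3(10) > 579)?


E[X] = C(579, 10) · 3^{1 − 45} = 1079152988140386124680 · 3^{−44} = 1079152988140386124680/984770902183611232881.
As a reduced fraction: E[X] = 359717662713462041560/328256967394537077627 ≈ 1.0958417.
Is E[X] < 1? NO.
Since E[X] ≥ 1, the first-moment bound is inconclusive at n = 579; it does NOT by itself certify R_3(10) > 579.

E[X] = 359717662713462041560/328256967394537077627 ≈ 1.0958417; E[X] ≥ 1; first-moment method inconclusive here.


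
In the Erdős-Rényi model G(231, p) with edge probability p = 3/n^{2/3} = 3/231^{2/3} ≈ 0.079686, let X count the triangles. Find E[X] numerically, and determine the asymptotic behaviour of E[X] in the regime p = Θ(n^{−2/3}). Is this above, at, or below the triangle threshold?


Number of potential triangles: C(231, 3) = 2027795.
Each occurs with probability p³ ≈ (0.079686)³ ≈ 5.0598752e-04.
By linearity: E[X] = C(231, 3)·p³ ≈ 2027795 · 5.0598752e-04 ≈ 1026.03896.
Since α = 2/3 < 1, p = c/n^{2/3} ≫ 1/n is above the triangle threshold p ~ 1/n. Asymptotically E[X] ~ (c³/6)·n^{3(1−α)} = (3³/6)·n^{1} → ∞; triangles are abundant w.h.p.

E[X] ≈ 1026.03896; in regime p = Θ(1/n^{2/3}) E[X] diverges (above the triangle threshold p ~ 1/n).


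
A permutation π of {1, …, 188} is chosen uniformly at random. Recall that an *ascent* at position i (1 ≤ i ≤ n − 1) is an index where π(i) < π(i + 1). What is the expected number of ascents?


Write X = Σ X_I over i = 1, …, 187, with X_I the indicator of one ascent.
There are 187 indicators.
For each fixed i, the pair (π(i), π(i+1)) is a uniformly random ordered pair of distinct values from {1, …, 188}; by symmetry P[π(i) < π(i+1)] = 1/2.
By linearity: E[X] = 187 · (1/2) = (188 − 1) · (1/2) = 187/2 ≈ 93.5000.

E[X] = 187/2 = 93.5000.


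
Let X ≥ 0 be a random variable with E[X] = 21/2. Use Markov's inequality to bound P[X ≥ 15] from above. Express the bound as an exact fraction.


μ = E[X] = 21/2, a = 15.
Markov: P[X ≥ 15] ≤ μ/a = (21/2)/15 = 7/10.
Numerically: ≈ 0.700000.
(Since a = 15 > μ = 10.500000, the bound 7/10 is < 1 and informative.)

P[X ≥ 15] ≤ 7/10 ≈ 0.700000.


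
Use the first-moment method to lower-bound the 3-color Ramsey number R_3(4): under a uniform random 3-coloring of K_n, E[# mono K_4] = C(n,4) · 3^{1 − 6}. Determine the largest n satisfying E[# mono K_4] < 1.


We need C(n, 4) · 3^{1 − 6} < 1, i.e. C(n, 4) < 3^{6 − 1} = 243.
Check values of n near the boundary:
  n = 6: C(6, 4) = 15; 15 < 243? YES
  n = 7: C(7, 4) = 35; 35 < 243? YES
  n = 8: C(8, 4) = 70; 70 < 243? YES
  n = 9: C(9, 4) = 126; 126 < 243? YES
  n = 10: C(10, 4) = 210; 210 < 243? YES
  n = 11: C(11, 4) = 330; 330 < 243? NO
  n = 12: C(12, 4) = 495; 495 < 243? NO
  n = 13: C(13, 4) = 715; 715 < 243? NO
The largest n with C(n, 4) < 243 is n = 10 (where E[X] = 70/81 ≈ 0.864198). Hence R_3(4) > 10, i.e. R_3(4) ≥ 11.

Largest n = 10; hence R_3(4) > 10.


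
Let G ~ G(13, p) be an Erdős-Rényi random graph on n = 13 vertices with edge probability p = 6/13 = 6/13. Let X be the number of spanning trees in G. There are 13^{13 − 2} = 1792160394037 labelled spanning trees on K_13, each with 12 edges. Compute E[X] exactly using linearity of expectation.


K_13 has 13^{13 − 2} = 1792160394037 labelled spanning trees.
For each such spanning tree H, let X_H = 1 if all 12 edges of H are present in G. Then P[X_H = 1] = p^{12} = (6/13)^{12} = 2176782336/23298085122481.
By linearity of expectation: E[X] = Σ_H E[X_H] = 1792160394037 · p^{12} = 1792160394037 · 2176782336/23298085122481 = 2176782336/13.
Numerically: E[X] ≈ 1.67e+08.

E[X] = 1792160394037 · (6/13)^{12} = 2176782336/13 ≈ 1.67e+08.


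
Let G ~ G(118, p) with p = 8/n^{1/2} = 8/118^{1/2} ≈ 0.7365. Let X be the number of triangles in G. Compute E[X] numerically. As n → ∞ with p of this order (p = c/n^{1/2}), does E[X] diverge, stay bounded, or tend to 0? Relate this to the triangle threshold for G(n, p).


Number of potential triangles: C(118, 3) = 266916.
Each occurs with probability p³ ≈ (0.7365)³ ≈ 3.994358e-01.
By linearity: E[X] = C(118, 3)·p³ ≈ 266916 · 3.994358e-01 ≈ 106615.7970.
Since α = 1/2 < 1, p = c/n^{1/2} ≫ 1/n is above the triangle threshold p ~ 1/n. Asymptotically E[X] ~ (c³/6)·n^{3(1−α)} = (8³/6)·n^{1.5} → ∞; triangles are abundant w.h.p.

E[X] ≈ 106615.7970; in regime p = Θ(1/n^{1/2}) E[X] diverges (above the triangle threshold p ~ 1/n).


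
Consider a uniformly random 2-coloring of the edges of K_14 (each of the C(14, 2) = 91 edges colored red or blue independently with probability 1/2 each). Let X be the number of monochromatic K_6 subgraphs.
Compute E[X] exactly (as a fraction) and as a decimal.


Let X = Σ_S X_S over the C(14, 6) = 3003 subsets S of size 6, where X_S = 1 if the K_6 on S is monochromatic.
For a fixed S, the K_6 on S has C(6, 2) = 15 edges. P[all 15 edges red] = (1/2)^15, and likewise for blue, so P[monochromatic] = 2·(1/2)^15 = 2^{1 − 15} = 1/16384.
By linearity: E[X] = C(14, 6) · 2^{1 − 15} = 3003 · 1/16384 = 3003/16384.
Numerically: E[X] ≈ 0.18329.

E[X] = C(14,6)·2^(1−C(6,2)) = 3003/16384 ≈ 0.18329.


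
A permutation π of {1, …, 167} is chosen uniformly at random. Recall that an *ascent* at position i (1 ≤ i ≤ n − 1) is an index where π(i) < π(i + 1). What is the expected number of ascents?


Write X = Σ X_I over i = 1, …, 166, with X_I the indicator of one ascent.
There are 166 indicators.
For each fixed i, the pair (π(i), π(i+1)) is a uniformly random ordered pair of distinct values from {1, …, 167}; by symmetry P[π(i) < π(i+1)] = 1/2.
By linearity: E[X] = 166 · (1/2) = (167 − 1) · (1/2) = 83 ≈ 83.0000.

E[X] = 83 = 83.0000.


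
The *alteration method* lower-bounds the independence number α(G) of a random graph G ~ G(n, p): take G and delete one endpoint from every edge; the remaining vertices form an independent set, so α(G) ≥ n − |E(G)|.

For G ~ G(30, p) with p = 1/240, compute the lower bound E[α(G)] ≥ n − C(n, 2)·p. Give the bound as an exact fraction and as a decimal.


E[|E(G)|] = C(30, 2)·p = 435 · (1/240) = 29/16.
E[α(G)] ≥ n − E[|E(G)|] = 30 − 29/16 = 451/16.
Numerically: ≈ 28.18750.
(This is only a lower bound; the true E[α(G)] may be larger.)

E[α(G)] ≥ 451/16 ≈ 28.18750.


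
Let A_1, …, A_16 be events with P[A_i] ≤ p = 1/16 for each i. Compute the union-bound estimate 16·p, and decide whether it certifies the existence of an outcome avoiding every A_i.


Union bound: P[∪_{i=1}^{16} A_i] ≤ Σ_i P[A_i] ≤ 16·p = 16·(1/16) = 1.
Numerically: 1 ≈ 1.000.
Is 1 < 1? NO.
Since the bound 1 is ≥ 1, the union bound is uninformative here; it does NOT by itself certify existence.

16·p = 1 ≈ 1.000; existence NOT certified by the union bound.


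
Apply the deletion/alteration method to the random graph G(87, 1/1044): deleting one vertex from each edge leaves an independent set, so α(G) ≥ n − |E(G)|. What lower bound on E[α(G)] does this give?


E[|E(G)|] = C(87, 2)·p = 3741 · (1/1044) = 43/12.
E[α(G)] ≥ n − E[|E(G)|] = 87 − 43/12 = 1001/12.
Numerically: ≈ 83.417.
(This is only a lower bound; the true E[α(G)] may be larger.)

E[α(G)] ≥ 1001/12 ≈ 83.417.


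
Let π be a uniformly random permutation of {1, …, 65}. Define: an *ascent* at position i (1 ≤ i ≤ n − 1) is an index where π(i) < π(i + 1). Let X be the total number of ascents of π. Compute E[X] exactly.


Write X = Σ X_I over i = 1, …, 64, with X_I the indicator of one ascent.
There are 64 indicators.
For each fixed i, the pair (π(i), π(i+1)) is a uniformly random ordered pair of distinct values from {1, …, 65}; by symmetry P[π(i) < π(i+1)] = 1/2.
By linearity: E[X] = 64 · (1/2) = (65 − 1) · (1/2) = 32 ≈ 32.000.

E[X] = 32 = 32.000.


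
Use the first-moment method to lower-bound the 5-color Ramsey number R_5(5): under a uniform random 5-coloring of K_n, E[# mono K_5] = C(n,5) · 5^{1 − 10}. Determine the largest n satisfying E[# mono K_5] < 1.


We need C(n, 5) · 5^{1 − 10} < 1, i.e. C(n, 5) < 5^{10 − 1} = 1953125.
Check values of n near the boundary:
  n = 47: C(47, 5) = 1533939; 1533939 < 1953125? YES
  n = 48: C(48, 5) = 1712304; 1712304 < 1953125? YES
  n = 49: C(49, 5) = 1906884; 1906884 < 1953125? YES
  n = 50: C(50, 5) = 2118760; 2118760 < 1953125? NO
  n = 51: C(51, 5) = 2349060; 2349060 < 1953125? NO
The largest n with C(n, 5) < 1953125 is n = 49 (where E[X] = 1906884/1953125 ≈ 0.976325). Hence R_5(5) > 49, i.e. R_5(5) ≥ 50.

Largest n = 49; hence R_5(5) > 49.


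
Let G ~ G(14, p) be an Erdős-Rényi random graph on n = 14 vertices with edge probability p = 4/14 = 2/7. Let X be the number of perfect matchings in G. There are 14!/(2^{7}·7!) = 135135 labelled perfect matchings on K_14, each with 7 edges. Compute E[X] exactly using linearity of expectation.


K_14 has 14!/(2^{7}·7!) = 135135 labelled perfect matchings.
For each such perfect matching H, let X_H = 1 if all 7 edges of H are present in G. Then P[X_H = 1] = p^{7} = (2/7)^{7} = 128/823543.
Summing the indicators: E[X] = Σ_H E[X_H] = 135135 · p^{7} = 135135 · 128/823543 = 2471040/117649.
Numerically: E[X] ≈ 21.003.

E[X] = 135135 · (2/7)^{7} = 2471040/117649 ≈ 21.003.


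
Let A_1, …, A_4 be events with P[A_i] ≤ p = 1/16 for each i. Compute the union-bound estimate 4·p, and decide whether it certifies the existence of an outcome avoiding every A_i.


Union bound: P[∪_{i=1}^{4} A_i] ≤ Σ_i P[A_i] ≤ 4·p = 4·(1/16) = 1/4.
Numerically: 1/4 ≈ 0.250000.
Is 1/4 < 1? YES.
Since P[∪ A_i] ≤ 1/4 < 1, the complement has P[∩ A_i^c] ≥ 1 − 1/4 = 3/4 > 0, so some outcome avoids every A_i.

4·p = 1/4 ≈ 0.250000; existence CERTIFIED by the union bound.


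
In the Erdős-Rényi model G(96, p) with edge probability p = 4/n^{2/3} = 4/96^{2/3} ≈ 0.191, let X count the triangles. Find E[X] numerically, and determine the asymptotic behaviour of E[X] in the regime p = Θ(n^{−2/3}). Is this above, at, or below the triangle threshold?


Number of potential triangles: C(96, 3) = 142880.
Each occurs with probability p³ ≈ (0.191)³ ≈ 6.94444e-03.
By linearity: E[X] = C(96, 3)·p³ ≈ 142880 · 6.94444e-03 ≈ 992.222.
Since α = 2/3 < 1, p = c/n^{2/3} ≫ 1/n is above the triangle threshold p ~ 1/n. Asymptotically E[X] ~ (c³/6)·n^{3(1−α)} = (4³/6)·n^{1} → ∞; triangles are abundant w.h.p.

E[X] ≈ 992.222; in regime p = Θ(1/n^{2/3}) E[X] diverges (above the triangle threshold p ~ 1/n).


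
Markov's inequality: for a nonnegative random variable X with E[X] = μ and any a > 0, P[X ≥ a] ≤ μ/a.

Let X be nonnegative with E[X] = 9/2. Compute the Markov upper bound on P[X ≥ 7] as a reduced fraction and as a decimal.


μ = E[X] = 9/2, a = 7.
Markov: P[X ≥ 7] ≤ μ/a = (9/2)/7 = 9/14.
Numerically: ≈ 0.6429.
(Since a = 7 > μ = 4.5000, the bound 9/14 is < 1 and informative.)

P[X ≥ 7] ≤ 9/14 ≈ 0.6429.


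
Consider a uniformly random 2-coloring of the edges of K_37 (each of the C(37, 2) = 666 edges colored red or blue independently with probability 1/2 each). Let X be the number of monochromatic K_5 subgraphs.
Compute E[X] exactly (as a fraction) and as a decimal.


Let X = Σ_S X_S over the C(37, 5) = 435897 subsets S of size 5, where X_S = 1 if the K_5 on S is monochromatic.
For a fixed S, the K_5 on S has C(5, 2) = 10 edges. P[all 10 edges red] = (1/2)^10, and likewise for blue, so P[monochromatic] = 2·(1/2)^10 = 2^{1 − 10} = 1/512.
By linearity: E[X] = C(37, 5) · 2^{1 − 10} = 435897 · 1/512 = 435897/512.
Numerically: E[X] ≈ 851.3613.

E[X] = C(37,5)·2^(1−C(5,2)) = 435897/512 ≈ 851.3613.


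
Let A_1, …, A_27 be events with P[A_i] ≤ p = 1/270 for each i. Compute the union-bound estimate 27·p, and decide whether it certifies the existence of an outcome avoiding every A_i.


Union bound: P[∪_{i=1}^{27} A_i] ≤ Σ_i P[A_i] ≤ 27·p = 27·(1/270) = 1/10.
Numerically: 1/10 ≈ 0.100000.
Is 1/10 < 1? YES.
Since P[∪ A_i] ≤ 1/10 < 1, the complement has P[∩ A_i^c] ≥ 1 − 1/10 = 9/10 > 0, so some outcome avoids every A_i.

27·p = 1/10 ≈ 0.100000; existence CERTIFIED by the union bound.


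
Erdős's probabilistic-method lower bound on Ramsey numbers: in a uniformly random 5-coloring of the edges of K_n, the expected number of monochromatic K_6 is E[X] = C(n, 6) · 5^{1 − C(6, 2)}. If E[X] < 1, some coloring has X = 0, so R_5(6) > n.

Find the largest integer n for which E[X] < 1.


We need C(n, 6) · 5^{1 − 15} < 1, i.e. C(n, 6) < 5^{15 − 1} = 6103515625.
Check values of n near the boundary:
  n = 129: C(129, 6) = 5688177600; 5688177600 < 6103515625? YES
  n = 130: C(130, 6) = 5963412000; 5963412000 < 6103515625? YES
  n = 131: C(131, 6) = 6249655776; 6249655776 < 6103515625? NO
  n = 132: C(132, 6) = 6547258432; 6547258432 < 6103515625? NO
The largest n with C(n, 6) < 6103515625 is n = 130 (where E[X] = 47707296/48828125 ≈ 0.9770). Hence R_5(6) > 130, i.e. R_5(6) ≥ 131.

Largest n = 130; hence R_5(6) > 130.


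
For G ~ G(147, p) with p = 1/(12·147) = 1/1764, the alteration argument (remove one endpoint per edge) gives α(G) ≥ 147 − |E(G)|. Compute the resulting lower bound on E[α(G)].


E[|E(G)|] = C(147, 2)·p = 10731 · (1/1764) = 73/12.
E[α(G)] ≥ n − E[|E(G)|] = 147 − 73/12 = 1691/12.
Numerically: ≈ 140.91667.
(This is only a lower bound; the true E[α(G)] may be larger.)

E[α(G)] ≥ 1691/12 ≈ 140.91667.


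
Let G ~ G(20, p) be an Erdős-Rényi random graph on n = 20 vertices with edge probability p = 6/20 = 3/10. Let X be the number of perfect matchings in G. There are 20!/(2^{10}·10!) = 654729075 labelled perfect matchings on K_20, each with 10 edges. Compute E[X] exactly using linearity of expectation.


K_20 has 20!/(2^{10}·10!) = 654729075 labelled perfect matchings.
For each such perfect matching H, let X_H = 1 if all 10 edges of H are present in G. Then P[X_H = 1] = p^{10} = (3/10)^{10} = 59049/10000000000.
By linearity: E[X] = Σ_H E[X_H] = 654729075 · p^{10} = 654729075 · 59049/10000000000 = 1546443885987/400000000.
Numerically: E[X] ≈ 3866.1.

E[X] = 654729075 · (3/10)^{10} = 1546443885987/400000000 ≈ 3866.1.


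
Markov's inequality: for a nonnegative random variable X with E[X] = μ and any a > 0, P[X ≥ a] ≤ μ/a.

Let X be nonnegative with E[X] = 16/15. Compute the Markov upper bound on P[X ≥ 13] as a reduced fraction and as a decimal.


μ = E[X] = 16/15, a = 13.
Markov: P[X ≥ 13] ≤ μ/a = (16/15)/13 = 16/195.
Numerically: ≈ 0.0821.
(Since a = 13 > μ = 1.0667, the bound 16/195 is < 1 and informative.)

P[X ≥ 13] ≤ 16/195 ≈ 0.0821.


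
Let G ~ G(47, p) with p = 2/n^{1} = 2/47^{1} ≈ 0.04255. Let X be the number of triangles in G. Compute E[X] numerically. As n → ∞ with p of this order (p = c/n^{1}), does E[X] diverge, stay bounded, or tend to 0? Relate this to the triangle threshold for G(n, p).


Number of potential triangles: C(47, 3) = 16215.
Each occurs with probability p³ ≈ (0.04255)³ ≈ 7.705422e-05.
By linearity: E[X] = C(47, 3)·p³ ≈ 16215 · 7.705422e-05 ≈ 1.2494.
Here α = 1, so p = 2/n is exactly at the triangle threshold p ~ 1/n. Asymptotically E[X] → c³/6 = 2³/6 = 4/3 ≈ 1.3333, a bounded constant. In this regime the triangle count is asymptotically Poisson(c³/6).

E[X] ≈ 1.2494; in regime p = Θ(1/n^{1}) E[X] stays bounded (at the triangle threshold p ~ 1/n).


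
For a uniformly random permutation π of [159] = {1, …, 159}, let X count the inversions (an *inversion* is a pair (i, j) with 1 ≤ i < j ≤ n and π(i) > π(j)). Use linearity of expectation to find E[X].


Write X = Σ X_I over the C(159, 2) = 12561 pairs i < j, with X_I the indicator of one inversion.
There are 12561 indicators.
For each fixed pair i < j, the values π(i) and π(j) are two distinct elements of {1, …, 159} in uniformly random order; by symmetry P[π(i) > π(j)] = 1/2.
By linearity: E[X] = 12561 · (1/2) = C(159, 2) · (1/2) = 12561/2 = 12561/2 ≈ 6280.5000.

E[X] = 12561/2 = 6280.5000.


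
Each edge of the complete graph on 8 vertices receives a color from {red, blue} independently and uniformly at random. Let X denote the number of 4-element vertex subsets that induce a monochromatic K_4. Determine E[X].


Let X = Σ_S X_S over the C(8, 4) = 70 subsets S of size 4, where X_S = 1 if the K_4 on S is monochromatic.
For a fixed S, the K_4 on S has C(4, 2) = 6 edges. P[all 6 edges red] = (1/2)^6, and likewise for blue, so P[monochromatic] = 2·(1/2)^6 = 2^{1 − 6} = 1/32.
By linearity: E[X] = C(8, 4) · 2^{1 − 6} = 70 · 1/32 = 35/16.
Numerically: E[X] ≈ 2.188.

E[X] = C(8,4)·2^(1−C(4,2)) = 35/16 ≈ 2.188.


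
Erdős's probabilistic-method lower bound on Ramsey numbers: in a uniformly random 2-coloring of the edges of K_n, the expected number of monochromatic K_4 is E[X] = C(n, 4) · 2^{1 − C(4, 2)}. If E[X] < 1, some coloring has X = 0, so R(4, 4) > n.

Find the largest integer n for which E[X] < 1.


We need C(n, 4) · 2^{1 − 6} < 1, i.e. C(n, 4) < 2^{6 − 1} = 32.
Check values of n near the boundary:
  n = 4: C(4, 4) = 1; 1 < 32? YES
  n = 5: C(5, 4) = 5; 5 < 32? YES
  n = 6: C(6, 4) = 15; 15 < 32? YES
  n = 7: C(7, 4) = 35; 35 < 32? NO
The largest n with C(n, 4) < 32 is n = 6 (where E[X] = 15/32 ≈ 0.469). Hence R(4, 4) > 6, i.e. R(4, 4) ≥ 7.

Largest n = 6; hence R(4, 4) > 6.


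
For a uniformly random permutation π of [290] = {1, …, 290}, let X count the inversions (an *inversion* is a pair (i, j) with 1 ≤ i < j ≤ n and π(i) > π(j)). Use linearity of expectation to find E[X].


Write X = Σ X_I over the C(290, 2) = 41905 pairs i < j, with X_I the indicator of one inversion.
There are 41905 indicators.
For each fixed pair i < j, the values π(i) and π(j) are two distinct elements of {1, …, 290} in uniformly random order; by symmetry P[π(i) > π(j)] = 1/2.
By linearity: E[X] = 41905 · (1/2) = C(290, 2) · (1/2) = 41905/2 = 41905/2 ≈ 20952.500000.

E[X] = 41905/2 = 20952.500000.


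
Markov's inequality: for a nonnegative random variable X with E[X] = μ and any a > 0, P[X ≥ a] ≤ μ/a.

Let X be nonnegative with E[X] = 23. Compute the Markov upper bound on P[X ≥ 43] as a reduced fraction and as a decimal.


μ = E[X] = 23, a = 43.
Markov: P[X ≥ 43] ≤ μ/a = (23)/43 = 23/43.
Numerically: ≈ 0.53488.
(Since a = 43 > μ = 23.00000, the bound 23/43 is < 1 and informative.)

P[X ≥ 43] ≤ 23/43 ≈ 0.53488.


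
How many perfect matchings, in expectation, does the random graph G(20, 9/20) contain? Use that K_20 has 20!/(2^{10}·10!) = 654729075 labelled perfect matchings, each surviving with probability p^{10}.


K_20 has 20!/(2^{10}·10!) = 654729075 labelled perfect matchings.
For each such perfect matching H, let X_H = 1 if all 10 edges of H are present in G. Then P[X_H = 1] = p^{10} = (9/20)^{10} = 3486784401/10240000000000.
Summing the indicators: E[X] = Σ_H E[X_H] = 654729075 · p^{10} = 654729075 · 3486784401/10240000000000 = 91315965023646363/409600000000.
Numerically: E[X] ≈ 2.229e+05.

E[X] = 654729075 · (9/20)^{10} = 91315965023646363/409600000000 ≈ 2.229e+05.


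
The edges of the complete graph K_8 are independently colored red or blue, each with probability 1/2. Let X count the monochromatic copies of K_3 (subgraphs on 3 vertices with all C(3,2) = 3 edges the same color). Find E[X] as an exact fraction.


Let X = Σ_S X_S over the C(8, 3) = 56 subsets S of size 3, where X_S = 1 if the K_3 on S is monochromatic.
For a fixed S, the K_3 on S has C(3, 2) = 3 edges. P[all 3 edges red] = (1/2)^3, and likewise for blue, so P[monochromatic] = 2·(1/2)^3 = 2^{1 − 3} = 1/4.
By linearity: E[X] = C(8, 3) · 2^{1 − 3} = 56 · 1/4 = 14.
Numerically: E[X] ≈ 14.000000.

E[X] = C(8,3)·2^(1−C(3,2)) = 14 ≈ 14.000000.


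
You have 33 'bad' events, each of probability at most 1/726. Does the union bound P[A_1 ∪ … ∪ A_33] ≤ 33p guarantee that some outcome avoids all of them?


Union bound: P[∪_{i=1}^{33} A_i] ≤ Σ_i P[A_i] ≤ 33·p = 33·(1/726) = 1/22.
Numerically: 1/22 ≈ 0.045455.
Is 1/22 < 1? YES.
Since P[∪ A_i] ≤ 1/22 < 1, the complement has P[∩ A_i^c] ≥ 1 − 1/22 = 21/22 > 0, so some outcome avoids every A_i.

33·p = 1/22 ≈ 0.045455; existence CERTIFIED by the union bound.


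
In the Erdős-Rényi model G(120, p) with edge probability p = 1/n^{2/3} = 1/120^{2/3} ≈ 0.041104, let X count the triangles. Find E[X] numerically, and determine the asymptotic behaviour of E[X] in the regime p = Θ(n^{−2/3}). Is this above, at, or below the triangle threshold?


Number of potential triangles: C(120, 3) = 280840.
Each occurs with probability p³ ≈ (0.041104)³ ≈ 6.9444444e-05.
By linearity: E[X] = C(120, 3)·p³ ≈ 280840 · 6.9444444e-05 ≈ 19.50278.
Since α = 2/3 < 1, p = c/n^{2/3} ≫ 1/n is above the triangle threshold p ~ 1/n. Asymptotically E[X] ~ (c³/6)·n^{3(1−α)} = (1³/6)·n^{1} → ∞; triangles are abundant w.h.p.

E[X] ≈ 19.50278; in regime p = Θ(1/n^{2/3}) E[X] diverges (above the triangle threshold p ~ 1/n).


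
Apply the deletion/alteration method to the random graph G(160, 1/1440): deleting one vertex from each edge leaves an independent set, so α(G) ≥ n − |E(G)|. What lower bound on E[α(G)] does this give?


E[|E(G)|] = C(160, 2)·p = 12720 · (1/1440) = 53/6.
E[α(G)] ≥ n − E[|E(G)|] = 160 − 53/6 = 907/6.
Numerically: ≈ 151.16667.
(This is only a lower bound; the true E[α(G)] may be larger.)

E[α(G)] ≥ 907/6 ≈ 151.16667.


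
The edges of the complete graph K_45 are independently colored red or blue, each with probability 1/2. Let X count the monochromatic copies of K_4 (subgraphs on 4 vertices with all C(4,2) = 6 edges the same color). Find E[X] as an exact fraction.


Let X = Σ_S X_S over the C(45, 4) = 148995 subsets S of size 4, where X_S = 1 if the K_4 on S is monochromatic.
For a fixed S, the K_4 on S has C(4, 2) = 6 edges. P[all 6 edges red] = (1/2)^6, and likewise for blue, so P[monochromatic] = 2·(1/2)^6 = 2^{1 − 6} = 1/32.
Summing: E[X] = C(45, 4) · 2^{1 − 6} = 148995 · 1/32 = 148995/32.
Numerically: E[X] ≈ 4656.094.

E[X] = C(45,4)·2^(1−C(4,2)) = 148995/32 ≈ 4656.094.


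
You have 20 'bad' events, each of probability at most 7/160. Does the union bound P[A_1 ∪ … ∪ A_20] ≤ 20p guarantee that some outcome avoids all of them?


Union bound: P[∪_{i=1}^{20} A_i] ≤ Σ_i P[A_i] ≤ 20·p = 20·(7/160) = 7/8.
Numerically: 7/8 ≈ 0.875000.
Is 7/8 < 1? YES.
Since P[∪ A_i] ≤ 7/8 < 1, the complement has P[∩ A_i^c] ≥ 1 − 7/8 = 1/8 > 0, so some outcome avoids every A_i.

20·p = 7/8 ≈ 0.875000; existence CERTIFIED by the union bound.


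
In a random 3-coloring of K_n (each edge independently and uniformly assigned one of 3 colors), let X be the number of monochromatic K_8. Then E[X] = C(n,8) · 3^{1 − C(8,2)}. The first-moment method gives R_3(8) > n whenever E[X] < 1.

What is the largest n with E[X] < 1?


We need C(n, 8) · 3^{1 − 28} < 1, i.e. C(n, 8) < 3^{28 − 1} = 7625597484987.
Check values of n near the boundary:
  n = 153: C(153, 8) = 6183023199255; 6183023199255 < 7625597484987? YES
  n = 154: C(154, 8) = 6521818990995; 6521818990995 < 7625597484987? YES
  n = 155: C(155, 8) = 6876747915675; 6876747915675 < 7625597484987? YES
  n = 156: C(156, 8) = 7248464019225; 7248464019225 < 7625597484987? YES
  n = 157: C(157, 8) = 7637643295425; 7637643295425 < 7625597484987? NO
  n = 158: C(158, 8) = 8044984271181; 8044984271181 < 7625597484987? NO
The largest n with C(n, 8) < 7625597484987 is n = 156 (where E[X] = 805384891025/847288609443 ≈ 0.9505437). Hence R_3(8) > 156, i.e. R_3(8) ≥ 157.

Largest n = 156; hence R_3(8) > 156.


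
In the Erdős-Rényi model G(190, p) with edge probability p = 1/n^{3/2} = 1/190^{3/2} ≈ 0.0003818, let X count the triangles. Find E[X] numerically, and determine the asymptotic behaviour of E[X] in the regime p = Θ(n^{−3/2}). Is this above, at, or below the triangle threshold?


Number of potential triangles: C(190, 3) = 1125180.
Each occurs with probability p³ ≈ (0.0003818)³ ≈ 5.566841e-11.
By linearity: E[X] = C(190, 3)·p³ ≈ 1125180 · 5.566841e-11 ≈ 0.0001.
Since α = 3/2 > 1, p = c/n^{3/2} = o(1/n) is below the triangle threshold p ~ 1/n. Asymptotically E[X] ~ (c³/6)·n^{3(1−α)} = (1³/6)·n^{-1.5} → 0, so by Markov's inequality G has no triangles w.h.p.

E[X] ≈ 0.0001; in regime p = Θ(1/n^{3/2}) E[X] tends to 0 (below the triangle threshold p ~ 1/n).


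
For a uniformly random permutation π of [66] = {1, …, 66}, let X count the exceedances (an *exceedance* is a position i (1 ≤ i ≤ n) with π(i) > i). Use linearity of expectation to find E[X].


Write X = Σ_{i=1}^{66} X_i, where X_i = 1_{π(i) > i}.
For each fixed i, π(i) is uniform over {1, …, 66} (marginal of a uniform permutation), so P[π(i) > i] = (n − i)/n. Summing: Σ_{i=1}^{66} (n − i)/n = (0 + 1 + … + 65)/66 = 66(66 − 1)/(2·66) = (66 − 1)/2.
Hence E[X] = Σ_{i=1}^{66} (66 − i)/66 = 65/2 ≈ 32.50000.

E[X] = 65/2 = 32.50000.


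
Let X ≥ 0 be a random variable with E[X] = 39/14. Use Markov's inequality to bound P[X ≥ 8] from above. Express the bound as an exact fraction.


μ = E[X] = 39/14, a = 8.
Markov: P[X ≥ 8] ≤ μ/a = (39/14)/8 = 39/112.
Numerically: ≈ 0.3482.
(Since a = 8 > μ = 2.7857, the bound 39/112 is < 1 and informative.)

P[X ≥ 8] ≤ 39/112 ≈ 0.3482.


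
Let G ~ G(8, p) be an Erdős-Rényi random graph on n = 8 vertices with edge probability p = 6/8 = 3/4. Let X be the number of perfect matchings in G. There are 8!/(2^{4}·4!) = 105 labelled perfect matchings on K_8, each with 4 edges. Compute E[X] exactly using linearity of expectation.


K_8 has 8!/(2^{4}·4!) = 105 labelled perfect matchings.
For each such perfect matching H, let X_H = 1 if all 4 edges of H are present in G. Then P[X_H = 1] = p^{4} = (3/4)^{4} = 81/256.
Summing the indicators: E[X] = Σ_H E[X_H] = 105 · p^{4} = 105 · 81/256 = 8505/256.
Numerically: E[X] ≈ 33.2.

E[X] = 105 · (3/4)^{4} = 8505/256 ≈ 33.2.


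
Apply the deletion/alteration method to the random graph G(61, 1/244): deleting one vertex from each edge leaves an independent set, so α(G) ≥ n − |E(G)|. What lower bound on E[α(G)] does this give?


E[|E(G)|] = C(61, 2)·p = 1830 · (1/244) = 15/2.
E[α(G)] ≥ n − E[|E(G)|] = 61 − 15/2 = 107/2.
Numerically: ≈ 53.50000.
(This is only a lower bound; the true E[α(G)] may be larger.)

E[α(G)] ≥ 107/2 ≈ 53.50000.


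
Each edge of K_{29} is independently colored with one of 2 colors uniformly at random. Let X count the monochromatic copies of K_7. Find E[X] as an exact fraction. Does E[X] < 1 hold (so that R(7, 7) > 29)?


E[X] = C(29, 7) · 2^{1 − 21} = 1560780 · 2^{−20} = 1560780/1048576.
As a reduced fraction: E[X] = 390195/262144 ≈ 1.488476.
Is E[X] < 1? NO.
Since E[X] ≥ 1, the first-moment bound is inconclusive at n = 29; it does NOT by itself certify R(7, 7) > 29.

E[X] = 390195/262144 ≈ 1.488476; E[X] ≥ 1; first-moment method inconclusive here.


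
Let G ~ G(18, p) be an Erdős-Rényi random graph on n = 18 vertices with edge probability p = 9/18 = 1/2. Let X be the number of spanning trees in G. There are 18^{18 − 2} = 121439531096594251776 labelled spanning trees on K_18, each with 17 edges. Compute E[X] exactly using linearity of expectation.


K_18 has 18^{18 − 2} = 121439531096594251776 labelled spanning trees.
For each such spanning tree H, let X_H = 1 if all 17 edges of H are present in G. Then P[X_H = 1] = p^{17} = (1/2)^{17} = 1/131072.
Summing the indicators: E[X] = Σ_H E[X_H] = 121439531096594251776 · p^{17} = 121439531096594251776 · 1/131072 = 1853020188851841/2.
Numerically: E[X] ≈ 9.265e+14.

E[X] = 121439531096594251776 · (1/2)^{17} = 1853020188851841/2 ≈ 9.265e+14.


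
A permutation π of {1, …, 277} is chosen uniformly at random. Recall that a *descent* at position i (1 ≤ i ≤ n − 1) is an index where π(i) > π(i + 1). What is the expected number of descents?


Write X = Σ X_I over i = 1, …, 276, with X_I the indicator of one descent.
There are 276 indicators.
For each fixed i, the pair (π(i), π(i+1)) is a uniformly random ordered pair of distinct values from {1, …, 277}; by symmetry P[π(i) > π(i+1)] = 1/2.
By linearity: E[X] = 276 · (1/2) = (277 − 1) · (1/2) = 138 ≈ 138.0000.

E[X] = 138 = 138.0000.


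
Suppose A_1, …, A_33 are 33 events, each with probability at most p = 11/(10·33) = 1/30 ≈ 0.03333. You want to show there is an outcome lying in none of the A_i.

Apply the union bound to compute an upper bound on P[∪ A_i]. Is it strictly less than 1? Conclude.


Union bound: P[∪_{i=1}^{33} A_i] ≤ Σ_i P[A_i] ≤ 33·p = 33·(1/30) = 11/10.
Numerically: 11/10 ≈ 1.10000.
Is 11/10 < 1? NO.
Since the bound 11/10 is ≥ 1, the union bound is uninformative here; it does NOT by itself certify existence.

33·p = 11/10 ≈ 1.10000; existence NOT certified by the union bound.


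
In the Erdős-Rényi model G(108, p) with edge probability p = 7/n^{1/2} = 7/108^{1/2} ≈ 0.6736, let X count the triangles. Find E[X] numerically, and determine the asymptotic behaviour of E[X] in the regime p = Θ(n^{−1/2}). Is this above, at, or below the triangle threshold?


Number of potential triangles: C(108, 3) = 204156.
Each occurs with probability p³ ≈ (0.6736)³ ≈ 3.056036e-01.
By linearity: E[X] = C(108, 3)·p³ ≈ 204156 · 3.056036e-01 ≈ 62390.8116.
Since α = 1/2 < 1, p = c/n^{1/2} ≫ 1/n is above the triangle threshold p ~ 1/n. Asymptotically E[X] ~ (c³/6)·n^{3(1−α)} = (7³/6)·n^{1.5} → ∞; triangles are abundant w.h.p.

E[X] ≈ 62390.8116; in regime p = Θ(1/n^{1/2}) E[X] diverges (above the triangle threshold p ~ 1/n).


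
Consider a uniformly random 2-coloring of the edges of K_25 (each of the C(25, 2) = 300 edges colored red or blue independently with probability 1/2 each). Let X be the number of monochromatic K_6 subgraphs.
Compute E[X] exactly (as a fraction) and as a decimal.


Let X = Σ_S X_S over the C(25, 6) = 177100 subsets S of size 6, where X_S = 1 if the K_6 on S is monochromatic.
For a fixed S, the K_6 on S has C(6, 2) = 15 edges. P[all 15 edges red] = (1/2)^15, and likewise for blue, so P[monochromatic] = 2·(1/2)^15 = 2^{1 − 15} = 1/16384.
By linearity of expectation: E[X] = C(25, 6) · 2^{1 − 15} = 177100 · 1/16384 = 44275/4096.
Numerically: E[X] ≈ 10.809326.

E[X] = C(25,6)·2^(1−C(6,2)) = 44275/4096 ≈ 10.809326.


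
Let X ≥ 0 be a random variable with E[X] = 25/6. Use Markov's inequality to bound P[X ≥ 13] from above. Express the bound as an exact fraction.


μ = E[X] = 25/6, a = 13.
Markov: P[X ≥ 13] ≤ μ/a = (25/6)/13 = 25/78.
Numerically: ≈ 0.3205.
(Since a = 13 > μ = 4.1667, the bound 25/78 is < 1 and informative.)

P[X ≥ 13] ≤ 25/78 ≈ 0.3205.


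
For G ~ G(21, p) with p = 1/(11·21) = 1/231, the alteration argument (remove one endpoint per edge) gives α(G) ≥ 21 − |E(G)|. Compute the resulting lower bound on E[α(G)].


E[|E(G)|] = C(21, 2)·p = 210 · (1/231) = 10/11.
E[α(G)] ≥ n − E[|E(G)|] = 21 − 10/11 = 221/11.
Numerically: ≈ 20.091.
(This is only a lower bound; the true E[α(G)] may be larger.)

E[α(G)] ≥ 221/11 ≈ 20.091.


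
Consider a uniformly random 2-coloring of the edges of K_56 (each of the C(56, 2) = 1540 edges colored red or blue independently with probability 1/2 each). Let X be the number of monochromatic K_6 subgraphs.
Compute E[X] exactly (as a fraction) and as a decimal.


Let X = Σ_S X_S over the C(56, 6) = 32468436 subsets S of size 6, where X_S = 1 if the K_6 on S is monochromatic.
For a fixed S, the K_6 on S has C(6, 2) = 15 edges. P[all 15 edges red] = (1/2)^15, and likewise for blue, so P[monochromatic] = 2·(1/2)^15 = 2^{1 − 15} = 1/16384.
By linearity: E[X] = C(56, 6) · 2^{1 − 15} = 32468436 · 1/16384 = 8117109/4096.
Numerically: E[X] ≈ 1981.7161.

E[X] = C(56,6)·2^(1−C(6,2)) = 8117109/4096 ≈ 1981.7161.


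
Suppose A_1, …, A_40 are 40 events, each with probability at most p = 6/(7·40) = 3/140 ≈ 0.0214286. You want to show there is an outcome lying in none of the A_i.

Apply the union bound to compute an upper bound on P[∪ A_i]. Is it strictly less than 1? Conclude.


Union bound: P[∪_{i=1}^{40} A_i] ≤ Σ_i P[A_i] ≤ 40·p = 40·(3/140) = 6/7.
Numerically: 6/7 ≈ 0.8571429.
Is 6/7 < 1? YES.
Since P[∪ A_i] ≤ 6/7 < 1, the complement has P[∩ A_i^c] ≥ 1 − 6/7 = 1/7 > 0, so some outcome avoids every A_i.

40·p = 6/7 ≈ 0.8571429; existence CERTIFIED by the union bound.


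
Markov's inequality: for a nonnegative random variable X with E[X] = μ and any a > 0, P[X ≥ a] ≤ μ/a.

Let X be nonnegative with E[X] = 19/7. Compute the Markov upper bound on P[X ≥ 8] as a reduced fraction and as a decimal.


μ = E[X] = 19/7, a = 8.
Markov: P[X ≥ 8] ≤ μ/a = (19/7)/8 = 19/56.
Numerically: ≈ 0.339.
(Since a = 8 > μ = 2.714, the bound 19/56 is < 1 and informative.)

P[X ≥ 8] ≤ 19/56 ≈ 0.339.


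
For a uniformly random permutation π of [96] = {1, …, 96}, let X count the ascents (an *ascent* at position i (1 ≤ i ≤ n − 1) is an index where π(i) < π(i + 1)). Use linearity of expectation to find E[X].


Write X = Σ X_I over i = 1, …, 95, with X_I the indicator of one ascent.
There are 95 indicators.
For each fixed i, the pair (π(i), π(i+1)) is a uniformly random ordered pair of distinct values from {1, …, 96}; by symmetry P[π(i) < π(i+1)] = 1/2.
By linearity: E[X] = 95 · (1/2) = (96 − 1) · (1/2) = 95/2 ≈ 47.500.

E[X] = 95/2 = 47.500.


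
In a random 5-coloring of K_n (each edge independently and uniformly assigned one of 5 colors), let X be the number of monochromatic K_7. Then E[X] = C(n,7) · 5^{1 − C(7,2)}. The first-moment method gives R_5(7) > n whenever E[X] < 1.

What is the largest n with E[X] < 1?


We need C(n, 7) · 5^{1 − 21} < 1, i.e. C(n, 7) < 5^{21 − 1} = 95367431640625.
Check values of n near the boundary:
  n = 333: C(333, 7) = 84549532139028; 84549532139028 < 95367431640625? YES
  n = 334: C(334, 7) = 86359460961576; 86359460961576 < 95367431640625? YES
  n = 335: C(335, 7) = 88202498238195; 88202498238195 < 95367431640625? YES
  n = 336: C(336, 7) = 90079147136880; 90079147136880 < 95367431640625? YES
  n = 337: C(337, 7) = 91989916924632; 91989916924632 < 95367431640625? YES
  n = 338: C(338, 7) = 93935323022736; 93935323022736 < 95367431640625? YES
  n = 339: C(339, 7) = 95915887062372; 95915887062372 < 95367431640625? NO
The largest n with C(n, 7) < 95367431640625 is n = 338 (where E[X] = 93935323022736/95367431640625 ≈ 0.9850). Hence R_5(7) > 338, i.e. R_5(7) ≥ 339.

Largest n = 338; hence R_5(7) > 338.


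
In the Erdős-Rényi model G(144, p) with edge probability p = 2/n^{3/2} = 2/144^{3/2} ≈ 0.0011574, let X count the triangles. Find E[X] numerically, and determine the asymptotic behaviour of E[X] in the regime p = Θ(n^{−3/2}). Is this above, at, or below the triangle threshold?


Number of potential triangles: C(144, 3) = 487344.
Each occurs with probability p³ ≈ (0.0011574)³ ≈ 1.5504536e-09.
By linearity: E[X] = C(144, 3)·p³ ≈ 487344 · 1.5504536e-09 ≈ 0.00076.
Since α = 3/2 > 1, p = c/n^{3/2} = o(1/n) is below the triangle threshold p ~ 1/n. Asymptotically E[X] ~ (c³/6)·n^{3(1−α)} = (2³/6)·n^{-1.5} → 0, so by Markov's inequality G has no triangles w.h.p.

E[X] ≈ 0.00076; in regime p = Θ(1/n^{3/2}) E[X] tends to 0 (below the triangle threshold p ~ 1/n).


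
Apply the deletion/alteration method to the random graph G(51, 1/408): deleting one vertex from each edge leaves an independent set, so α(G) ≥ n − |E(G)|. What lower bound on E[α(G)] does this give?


E[|E(G)|] = C(51, 2)·p = 1275 · (1/408) = 25/8.
E[α(G)] ≥ n − E[|E(G)|] = 51 − 25/8 = 383/8.
Numerically: ≈ 47.87500.
(This is only a lower bound; the true E[α(G)] may be larger.)

E[α(G)] ≥ 383/8 ≈ 47.87500.


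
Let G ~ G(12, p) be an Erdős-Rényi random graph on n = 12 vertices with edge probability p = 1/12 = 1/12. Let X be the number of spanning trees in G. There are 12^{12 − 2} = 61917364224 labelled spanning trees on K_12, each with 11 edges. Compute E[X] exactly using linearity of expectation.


K_12 has 12^{12 − 2} = 61917364224 labelled spanning trees.
For each such spanning tree H, let X_H = 1 if all 11 edges of H are present in G. Then P[X_H = 1] = p^{11} = (1/12)^{11} = 1/743008370688.
By linearity of expectation: E[X] = Σ_H E[X_H] = 61917364224 · p^{11} = 61917364224 · 1/743008370688 = 1/12.
Numerically: E[X] ≈ 0.0833.

E[X] = 61917364224 · (1/12)^{11} = 1/12 ≈ 0.0833.


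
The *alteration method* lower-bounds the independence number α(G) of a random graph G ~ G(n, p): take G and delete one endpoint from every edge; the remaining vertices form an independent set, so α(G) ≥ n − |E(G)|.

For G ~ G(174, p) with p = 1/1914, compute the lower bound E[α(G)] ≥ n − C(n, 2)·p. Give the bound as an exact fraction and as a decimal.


E[|E(G)|] = C(174, 2)·p = 15051 · (1/1914) = 173/22.
E[α(G)] ≥ n − E[|E(G)|] = 174 − 173/22 = 3655/22.
Numerically: ≈ 166.136.
(This is only a lower bound; the true E[α(G)] may be larger.)

E[α(G)] ≥ 3655/22 ≈ 166.136.


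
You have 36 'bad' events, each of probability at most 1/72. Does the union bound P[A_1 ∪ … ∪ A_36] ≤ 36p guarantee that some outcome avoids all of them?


Union bound: P[∪_{i=1}^{36} A_i] ≤ Σ_i P[A_i] ≤ 36·p = 36·(1/72) = 1/2.
Numerically: 1/2 ≈ 0.500000.
Is 1/2 < 1? YES.
Since P[∪ A_i] ≤ 1/2 < 1, the complement has P[∩ A_i^c] ≥ 1 − 1/2 = 1/2 > 0, so some outcome avoids every A_i.

36·p = 1/2 ≈ 0.500000; existence CERTIFIED by the union bound.


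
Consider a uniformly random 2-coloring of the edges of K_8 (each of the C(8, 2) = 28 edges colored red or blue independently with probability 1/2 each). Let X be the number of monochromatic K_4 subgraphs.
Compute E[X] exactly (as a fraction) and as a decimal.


Let X = Σ_S X_S over the C(8, 4) = 70 subsets S of size 4, where X_S = 1 if the K_4 on S is monochromatic.
For a fixed S, the K_4 on S has C(4, 2) = 6 edges. P[all 6 edges red] = (1/2)^6, and likewise for blue, so P[monochromatic] = 2·(1/2)^6 = 2^{1 − 6} = 1/32.
By linearity: E[X] = C(8, 4) · 2^{1 − 6} = 70 · 1/32 = 35/16.
Numerically: E[X] ≈ 2.18750.

E[X] = C(8,4)·2^(1−C(4,2)) = 35/16 ≈ 2.18750.


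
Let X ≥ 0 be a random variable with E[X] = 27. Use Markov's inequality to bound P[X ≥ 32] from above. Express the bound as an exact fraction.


μ = E[X] = 27, a = 32.
Markov: P[X ≥ 32] ≤ μ/a = (27)/32 = 27/32.
Numerically: ≈ 0.844.
(Since a = 32 > μ = 27.000, the bound 27/32 is < 1 and informative.)

P[X ≥ 32] ≤ 27/32 ≈ 0.844.
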